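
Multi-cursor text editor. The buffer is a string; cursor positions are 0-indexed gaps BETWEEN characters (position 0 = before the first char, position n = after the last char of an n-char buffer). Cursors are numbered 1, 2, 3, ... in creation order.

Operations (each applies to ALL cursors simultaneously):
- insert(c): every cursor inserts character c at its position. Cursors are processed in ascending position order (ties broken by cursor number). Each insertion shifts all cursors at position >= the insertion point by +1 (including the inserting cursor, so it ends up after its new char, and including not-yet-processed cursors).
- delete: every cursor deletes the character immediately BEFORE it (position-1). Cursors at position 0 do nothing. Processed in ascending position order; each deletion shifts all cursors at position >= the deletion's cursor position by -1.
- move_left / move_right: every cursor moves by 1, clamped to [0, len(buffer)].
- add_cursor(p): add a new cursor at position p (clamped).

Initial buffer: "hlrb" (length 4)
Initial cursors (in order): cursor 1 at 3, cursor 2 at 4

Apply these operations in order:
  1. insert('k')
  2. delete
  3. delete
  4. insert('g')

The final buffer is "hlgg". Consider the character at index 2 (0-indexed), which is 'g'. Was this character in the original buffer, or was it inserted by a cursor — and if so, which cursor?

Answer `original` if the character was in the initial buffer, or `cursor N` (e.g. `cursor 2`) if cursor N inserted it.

After op 1 (insert('k')): buffer="hlrkbk" (len 6), cursors c1@4 c2@6, authorship ...1.2
After op 2 (delete): buffer="hlrb" (len 4), cursors c1@3 c2@4, authorship ....
After op 3 (delete): buffer="hl" (len 2), cursors c1@2 c2@2, authorship ..
After op 4 (insert('g')): buffer="hlgg" (len 4), cursors c1@4 c2@4, authorship ..12
Authorship (.=original, N=cursor N): . . 1 2
Index 2: author = 1

Answer: cursor 1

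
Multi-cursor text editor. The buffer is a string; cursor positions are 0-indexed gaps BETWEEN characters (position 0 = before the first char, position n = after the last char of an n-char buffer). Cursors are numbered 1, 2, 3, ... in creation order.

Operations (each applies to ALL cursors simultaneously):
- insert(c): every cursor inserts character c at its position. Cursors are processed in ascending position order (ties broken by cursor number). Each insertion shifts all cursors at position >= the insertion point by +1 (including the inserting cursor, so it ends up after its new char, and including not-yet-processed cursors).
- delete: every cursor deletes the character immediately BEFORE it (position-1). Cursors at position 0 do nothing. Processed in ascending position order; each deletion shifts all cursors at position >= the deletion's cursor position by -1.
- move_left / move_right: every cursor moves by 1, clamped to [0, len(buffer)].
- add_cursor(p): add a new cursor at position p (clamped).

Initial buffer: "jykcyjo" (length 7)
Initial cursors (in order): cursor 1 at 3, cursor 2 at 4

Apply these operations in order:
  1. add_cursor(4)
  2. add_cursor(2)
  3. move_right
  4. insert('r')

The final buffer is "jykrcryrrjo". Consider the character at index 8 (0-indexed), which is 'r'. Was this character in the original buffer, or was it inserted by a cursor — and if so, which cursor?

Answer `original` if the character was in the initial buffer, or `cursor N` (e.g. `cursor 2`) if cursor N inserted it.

After op 1 (add_cursor(4)): buffer="jykcyjo" (len 7), cursors c1@3 c2@4 c3@4, authorship .......
After op 2 (add_cursor(2)): buffer="jykcyjo" (len 7), cursors c4@2 c1@3 c2@4 c3@4, authorship .......
After op 3 (move_right): buffer="jykcyjo" (len 7), cursors c4@3 c1@4 c2@5 c3@5, authorship .......
After op 4 (insert('r')): buffer="jykrcryrrjo" (len 11), cursors c4@4 c1@6 c2@9 c3@9, authorship ...4.1.23..
Authorship (.=original, N=cursor N): . . . 4 . 1 . 2 3 . .
Index 8: author = 3

Answer: cursor 3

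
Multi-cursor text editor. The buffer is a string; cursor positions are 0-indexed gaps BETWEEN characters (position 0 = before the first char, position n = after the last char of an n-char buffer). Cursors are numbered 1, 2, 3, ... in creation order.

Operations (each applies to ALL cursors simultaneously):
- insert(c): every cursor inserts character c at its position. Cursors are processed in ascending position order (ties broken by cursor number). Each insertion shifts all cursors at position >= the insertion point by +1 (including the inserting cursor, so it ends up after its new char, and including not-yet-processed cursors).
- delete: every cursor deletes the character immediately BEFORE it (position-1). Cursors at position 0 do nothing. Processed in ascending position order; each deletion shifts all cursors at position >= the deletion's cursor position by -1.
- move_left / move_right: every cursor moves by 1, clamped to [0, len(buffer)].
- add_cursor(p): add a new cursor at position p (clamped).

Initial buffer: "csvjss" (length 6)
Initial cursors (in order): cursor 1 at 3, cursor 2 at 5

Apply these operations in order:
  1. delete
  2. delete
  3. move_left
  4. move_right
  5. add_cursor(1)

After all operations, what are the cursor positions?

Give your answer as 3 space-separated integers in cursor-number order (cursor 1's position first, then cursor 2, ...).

Answer: 1 1 1

Derivation:
After op 1 (delete): buffer="csjs" (len 4), cursors c1@2 c2@3, authorship ....
After op 2 (delete): buffer="cs" (len 2), cursors c1@1 c2@1, authorship ..
After op 3 (move_left): buffer="cs" (len 2), cursors c1@0 c2@0, authorship ..
After op 4 (move_right): buffer="cs" (len 2), cursors c1@1 c2@1, authorship ..
After op 5 (add_cursor(1)): buffer="cs" (len 2), cursors c1@1 c2@1 c3@1, authorship ..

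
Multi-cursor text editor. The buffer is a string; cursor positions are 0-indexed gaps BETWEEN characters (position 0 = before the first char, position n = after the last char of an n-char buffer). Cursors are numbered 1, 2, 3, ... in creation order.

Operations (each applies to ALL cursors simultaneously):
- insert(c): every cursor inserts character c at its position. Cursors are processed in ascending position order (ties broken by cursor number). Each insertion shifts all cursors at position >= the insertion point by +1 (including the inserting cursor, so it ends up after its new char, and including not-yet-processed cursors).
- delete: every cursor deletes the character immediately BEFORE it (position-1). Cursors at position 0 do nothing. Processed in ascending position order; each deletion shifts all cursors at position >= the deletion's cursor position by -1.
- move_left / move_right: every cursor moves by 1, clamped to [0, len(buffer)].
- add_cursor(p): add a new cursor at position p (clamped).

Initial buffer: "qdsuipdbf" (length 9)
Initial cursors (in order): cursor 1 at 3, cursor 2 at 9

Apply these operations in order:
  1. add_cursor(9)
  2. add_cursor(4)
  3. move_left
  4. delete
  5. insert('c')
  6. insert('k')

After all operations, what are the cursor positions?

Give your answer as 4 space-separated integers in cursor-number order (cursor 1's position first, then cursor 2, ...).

Answer: 5 12 12 5

Derivation:
After op 1 (add_cursor(9)): buffer="qdsuipdbf" (len 9), cursors c1@3 c2@9 c3@9, authorship .........
After op 2 (add_cursor(4)): buffer="qdsuipdbf" (len 9), cursors c1@3 c4@4 c2@9 c3@9, authorship .........
After op 3 (move_left): buffer="qdsuipdbf" (len 9), cursors c1@2 c4@3 c2@8 c3@8, authorship .........
After op 4 (delete): buffer="quipf" (len 5), cursors c1@1 c4@1 c2@4 c3@4, authorship .....
After op 5 (insert('c')): buffer="qccuipccf" (len 9), cursors c1@3 c4@3 c2@8 c3@8, authorship .14...23.
After op 6 (insert('k')): buffer="qcckkuipcckkf" (len 13), cursors c1@5 c4@5 c2@12 c3@12, authorship .1414...2323.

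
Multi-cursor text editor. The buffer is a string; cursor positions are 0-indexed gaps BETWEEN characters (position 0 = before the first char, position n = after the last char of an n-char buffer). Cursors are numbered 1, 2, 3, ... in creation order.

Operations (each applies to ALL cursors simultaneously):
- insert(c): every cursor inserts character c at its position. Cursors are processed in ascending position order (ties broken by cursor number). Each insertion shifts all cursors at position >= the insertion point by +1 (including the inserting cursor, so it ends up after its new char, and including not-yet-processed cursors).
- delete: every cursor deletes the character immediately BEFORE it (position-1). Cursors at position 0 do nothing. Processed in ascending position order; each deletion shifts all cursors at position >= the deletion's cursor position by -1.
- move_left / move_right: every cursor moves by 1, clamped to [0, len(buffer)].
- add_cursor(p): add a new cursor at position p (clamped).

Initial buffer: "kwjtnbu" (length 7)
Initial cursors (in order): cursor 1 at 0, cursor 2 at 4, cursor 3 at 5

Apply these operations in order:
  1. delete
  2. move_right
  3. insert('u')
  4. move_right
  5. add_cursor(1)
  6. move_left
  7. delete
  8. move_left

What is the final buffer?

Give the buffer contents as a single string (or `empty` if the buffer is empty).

Answer: kwjbu

Derivation:
After op 1 (delete): buffer="kwjbu" (len 5), cursors c1@0 c2@3 c3@3, authorship .....
After op 2 (move_right): buffer="kwjbu" (len 5), cursors c1@1 c2@4 c3@4, authorship .....
After op 3 (insert('u')): buffer="kuwjbuuu" (len 8), cursors c1@2 c2@7 c3@7, authorship .1...23.
After op 4 (move_right): buffer="kuwjbuuu" (len 8), cursors c1@3 c2@8 c3@8, authorship .1...23.
After op 5 (add_cursor(1)): buffer="kuwjbuuu" (len 8), cursors c4@1 c1@3 c2@8 c3@8, authorship .1...23.
After op 6 (move_left): buffer="kuwjbuuu" (len 8), cursors c4@0 c1@2 c2@7 c3@7, authorship .1...23.
After op 7 (delete): buffer="kwjbu" (len 5), cursors c4@0 c1@1 c2@4 c3@4, authorship .....
After op 8 (move_left): buffer="kwjbu" (len 5), cursors c1@0 c4@0 c2@3 c3@3, authorship .....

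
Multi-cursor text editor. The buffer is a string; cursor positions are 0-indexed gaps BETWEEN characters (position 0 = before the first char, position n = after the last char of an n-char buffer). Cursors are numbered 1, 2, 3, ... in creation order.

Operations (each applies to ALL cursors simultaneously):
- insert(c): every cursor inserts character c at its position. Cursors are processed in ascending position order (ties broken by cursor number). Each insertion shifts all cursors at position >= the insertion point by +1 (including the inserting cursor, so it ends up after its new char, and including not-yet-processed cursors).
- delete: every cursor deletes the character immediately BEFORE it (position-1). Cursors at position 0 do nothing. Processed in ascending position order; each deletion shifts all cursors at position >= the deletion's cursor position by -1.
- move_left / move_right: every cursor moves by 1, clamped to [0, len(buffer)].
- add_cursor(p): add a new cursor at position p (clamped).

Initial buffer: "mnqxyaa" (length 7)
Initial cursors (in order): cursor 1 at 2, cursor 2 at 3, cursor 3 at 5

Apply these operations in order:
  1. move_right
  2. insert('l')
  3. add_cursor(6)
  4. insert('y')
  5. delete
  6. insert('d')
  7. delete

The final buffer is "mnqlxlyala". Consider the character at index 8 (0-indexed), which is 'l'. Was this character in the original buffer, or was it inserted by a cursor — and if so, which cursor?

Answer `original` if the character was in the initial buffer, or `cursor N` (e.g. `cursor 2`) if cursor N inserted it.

After op 1 (move_right): buffer="mnqxyaa" (len 7), cursors c1@3 c2@4 c3@6, authorship .......
After op 2 (insert('l')): buffer="mnqlxlyala" (len 10), cursors c1@4 c2@6 c3@9, authorship ...1.2..3.
After op 3 (add_cursor(6)): buffer="mnqlxlyala" (len 10), cursors c1@4 c2@6 c4@6 c3@9, authorship ...1.2..3.
After op 4 (insert('y')): buffer="mnqlyxlyyyalya" (len 14), cursors c1@5 c2@9 c4@9 c3@13, authorship ...11.224..33.
After op 5 (delete): buffer="mnqlxlyala" (len 10), cursors c1@4 c2@6 c4@6 c3@9, authorship ...1.2..3.
After op 6 (insert('d')): buffer="mnqldxlddyalda" (len 14), cursors c1@5 c2@9 c4@9 c3@13, authorship ...11.224..33.
After op 7 (delete): buffer="mnqlxlyala" (len 10), cursors c1@4 c2@6 c4@6 c3@9, authorship ...1.2..3.
Authorship (.=original, N=cursor N): . . . 1 . 2 . . 3 .
Index 8: author = 3

Answer: cursor 3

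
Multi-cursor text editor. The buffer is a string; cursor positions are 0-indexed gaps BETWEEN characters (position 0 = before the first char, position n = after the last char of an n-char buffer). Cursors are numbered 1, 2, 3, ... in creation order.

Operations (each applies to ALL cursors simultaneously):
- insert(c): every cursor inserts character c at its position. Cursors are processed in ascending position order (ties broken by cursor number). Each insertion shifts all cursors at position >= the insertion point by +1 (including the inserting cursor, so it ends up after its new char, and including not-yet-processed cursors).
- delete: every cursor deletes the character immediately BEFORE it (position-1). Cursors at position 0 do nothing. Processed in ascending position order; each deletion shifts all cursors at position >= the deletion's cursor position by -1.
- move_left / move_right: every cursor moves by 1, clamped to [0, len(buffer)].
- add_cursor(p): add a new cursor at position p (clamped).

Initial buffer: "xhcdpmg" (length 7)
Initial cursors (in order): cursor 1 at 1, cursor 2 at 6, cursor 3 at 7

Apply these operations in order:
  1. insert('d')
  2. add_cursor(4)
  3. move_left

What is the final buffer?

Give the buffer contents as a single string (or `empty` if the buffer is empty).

Answer: xdhcdpmdgd

Derivation:
After op 1 (insert('d')): buffer="xdhcdpmdgd" (len 10), cursors c1@2 c2@8 c3@10, authorship .1.....2.3
After op 2 (add_cursor(4)): buffer="xdhcdpmdgd" (len 10), cursors c1@2 c4@4 c2@8 c3@10, authorship .1.....2.3
After op 3 (move_left): buffer="xdhcdpmdgd" (len 10), cursors c1@1 c4@3 c2@7 c3@9, authorship .1.....2.3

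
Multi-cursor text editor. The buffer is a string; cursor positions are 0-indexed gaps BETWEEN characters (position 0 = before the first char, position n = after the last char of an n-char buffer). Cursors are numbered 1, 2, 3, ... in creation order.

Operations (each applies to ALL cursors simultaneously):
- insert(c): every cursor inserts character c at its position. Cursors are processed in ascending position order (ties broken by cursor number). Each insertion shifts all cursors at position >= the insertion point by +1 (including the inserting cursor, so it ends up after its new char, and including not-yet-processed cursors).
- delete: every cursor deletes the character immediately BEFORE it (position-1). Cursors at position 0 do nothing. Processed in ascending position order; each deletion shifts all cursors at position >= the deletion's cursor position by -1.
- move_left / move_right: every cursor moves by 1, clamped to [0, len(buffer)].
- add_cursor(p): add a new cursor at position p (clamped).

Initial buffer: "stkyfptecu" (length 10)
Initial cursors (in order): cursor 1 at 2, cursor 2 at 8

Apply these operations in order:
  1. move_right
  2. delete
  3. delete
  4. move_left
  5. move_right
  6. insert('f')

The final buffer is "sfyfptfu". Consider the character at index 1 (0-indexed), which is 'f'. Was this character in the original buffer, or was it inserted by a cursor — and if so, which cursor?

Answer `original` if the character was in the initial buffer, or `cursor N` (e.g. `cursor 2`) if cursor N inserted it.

Answer: cursor 1

Derivation:
After op 1 (move_right): buffer="stkyfptecu" (len 10), cursors c1@3 c2@9, authorship ..........
After op 2 (delete): buffer="styfpteu" (len 8), cursors c1@2 c2@7, authorship ........
After op 3 (delete): buffer="syfptu" (len 6), cursors c1@1 c2@5, authorship ......
After op 4 (move_left): buffer="syfptu" (len 6), cursors c1@0 c2@4, authorship ......
After op 5 (move_right): buffer="syfptu" (len 6), cursors c1@1 c2@5, authorship ......
After op 6 (insert('f')): buffer="sfyfptfu" (len 8), cursors c1@2 c2@7, authorship .1....2.
Authorship (.=original, N=cursor N): . 1 . . . . 2 .
Index 1: author = 1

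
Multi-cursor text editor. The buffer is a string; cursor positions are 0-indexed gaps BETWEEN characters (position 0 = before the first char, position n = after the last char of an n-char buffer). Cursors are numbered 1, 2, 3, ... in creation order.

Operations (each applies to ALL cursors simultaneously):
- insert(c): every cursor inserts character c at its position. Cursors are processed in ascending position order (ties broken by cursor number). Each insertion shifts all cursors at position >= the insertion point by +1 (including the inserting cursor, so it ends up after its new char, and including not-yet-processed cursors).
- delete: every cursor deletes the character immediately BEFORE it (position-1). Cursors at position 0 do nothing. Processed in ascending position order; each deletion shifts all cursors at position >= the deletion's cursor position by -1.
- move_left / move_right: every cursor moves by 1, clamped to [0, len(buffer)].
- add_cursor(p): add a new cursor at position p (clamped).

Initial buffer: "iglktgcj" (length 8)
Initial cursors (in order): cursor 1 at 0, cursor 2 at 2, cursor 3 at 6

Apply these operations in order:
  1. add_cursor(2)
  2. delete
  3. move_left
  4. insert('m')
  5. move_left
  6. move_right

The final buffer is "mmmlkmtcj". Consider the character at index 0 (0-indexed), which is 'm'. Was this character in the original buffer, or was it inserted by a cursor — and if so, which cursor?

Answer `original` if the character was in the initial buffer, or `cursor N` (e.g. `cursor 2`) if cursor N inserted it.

After op 1 (add_cursor(2)): buffer="iglktgcj" (len 8), cursors c1@0 c2@2 c4@2 c3@6, authorship ........
After op 2 (delete): buffer="lktcj" (len 5), cursors c1@0 c2@0 c4@0 c3@3, authorship .....
After op 3 (move_left): buffer="lktcj" (len 5), cursors c1@0 c2@0 c4@0 c3@2, authorship .....
After op 4 (insert('m')): buffer="mmmlkmtcj" (len 9), cursors c1@3 c2@3 c4@3 c3@6, authorship 124..3...
After op 5 (move_left): buffer="mmmlkmtcj" (len 9), cursors c1@2 c2@2 c4@2 c3@5, authorship 124..3...
After op 6 (move_right): buffer="mmmlkmtcj" (len 9), cursors c1@3 c2@3 c4@3 c3@6, authorship 124..3...
Authorship (.=original, N=cursor N): 1 2 4 . . 3 . . .
Index 0: author = 1

Answer: cursor 1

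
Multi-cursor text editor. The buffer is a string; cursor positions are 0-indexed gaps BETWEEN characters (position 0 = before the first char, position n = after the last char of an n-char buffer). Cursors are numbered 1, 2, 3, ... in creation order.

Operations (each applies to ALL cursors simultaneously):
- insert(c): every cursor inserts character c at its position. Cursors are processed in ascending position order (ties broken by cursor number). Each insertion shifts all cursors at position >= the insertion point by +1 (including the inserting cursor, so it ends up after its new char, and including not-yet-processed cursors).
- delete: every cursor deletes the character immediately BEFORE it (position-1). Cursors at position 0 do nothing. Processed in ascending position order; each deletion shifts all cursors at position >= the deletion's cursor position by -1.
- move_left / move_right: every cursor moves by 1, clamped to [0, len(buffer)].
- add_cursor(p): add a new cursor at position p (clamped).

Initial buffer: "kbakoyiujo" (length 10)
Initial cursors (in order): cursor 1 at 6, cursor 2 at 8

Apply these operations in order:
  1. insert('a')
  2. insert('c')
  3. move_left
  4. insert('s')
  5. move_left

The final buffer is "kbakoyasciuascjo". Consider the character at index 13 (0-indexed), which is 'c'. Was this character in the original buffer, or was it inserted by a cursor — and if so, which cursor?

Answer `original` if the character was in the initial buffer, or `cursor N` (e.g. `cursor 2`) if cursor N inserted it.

After op 1 (insert('a')): buffer="kbakoyaiuajo" (len 12), cursors c1@7 c2@10, authorship ......1..2..
After op 2 (insert('c')): buffer="kbakoyaciuacjo" (len 14), cursors c1@8 c2@12, authorship ......11..22..
After op 3 (move_left): buffer="kbakoyaciuacjo" (len 14), cursors c1@7 c2@11, authorship ......11..22..
After op 4 (insert('s')): buffer="kbakoyasciuascjo" (len 16), cursors c1@8 c2@13, authorship ......111..222..
After op 5 (move_left): buffer="kbakoyasciuascjo" (len 16), cursors c1@7 c2@12, authorship ......111..222..
Authorship (.=original, N=cursor N): . . . . . . 1 1 1 . . 2 2 2 . .
Index 13: author = 2

Answer: cursor 2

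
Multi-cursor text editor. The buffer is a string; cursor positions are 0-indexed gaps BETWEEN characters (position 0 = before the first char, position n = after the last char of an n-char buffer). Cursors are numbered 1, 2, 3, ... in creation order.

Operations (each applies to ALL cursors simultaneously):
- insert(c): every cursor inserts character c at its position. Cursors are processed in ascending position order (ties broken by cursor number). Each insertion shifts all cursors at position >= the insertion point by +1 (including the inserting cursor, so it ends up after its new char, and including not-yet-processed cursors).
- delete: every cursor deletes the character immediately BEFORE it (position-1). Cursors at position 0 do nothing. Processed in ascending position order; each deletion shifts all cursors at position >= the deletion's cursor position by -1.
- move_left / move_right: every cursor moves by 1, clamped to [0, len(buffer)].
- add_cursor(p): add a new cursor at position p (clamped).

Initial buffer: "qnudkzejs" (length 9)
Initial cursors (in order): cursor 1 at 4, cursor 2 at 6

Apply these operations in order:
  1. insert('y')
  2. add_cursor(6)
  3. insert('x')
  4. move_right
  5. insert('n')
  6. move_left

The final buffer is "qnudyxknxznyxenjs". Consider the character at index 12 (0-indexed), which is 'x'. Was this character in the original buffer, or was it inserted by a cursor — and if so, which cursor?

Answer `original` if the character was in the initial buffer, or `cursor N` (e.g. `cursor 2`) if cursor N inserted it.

Answer: cursor 2

Derivation:
After op 1 (insert('y')): buffer="qnudykzyejs" (len 11), cursors c1@5 c2@8, authorship ....1..2...
After op 2 (add_cursor(6)): buffer="qnudykzyejs" (len 11), cursors c1@5 c3@6 c2@8, authorship ....1..2...
After op 3 (insert('x')): buffer="qnudyxkxzyxejs" (len 14), cursors c1@6 c3@8 c2@11, authorship ....11.3.22...
After op 4 (move_right): buffer="qnudyxkxzyxejs" (len 14), cursors c1@7 c3@9 c2@12, authorship ....11.3.22...
After op 5 (insert('n')): buffer="qnudyxknxznyxenjs" (len 17), cursors c1@8 c3@11 c2@15, authorship ....11.13.322.2..
After op 6 (move_left): buffer="qnudyxknxznyxenjs" (len 17), cursors c1@7 c3@10 c2@14, authorship ....11.13.322.2..
Authorship (.=original, N=cursor N): . . . . 1 1 . 1 3 . 3 2 2 . 2 . .
Index 12: author = 2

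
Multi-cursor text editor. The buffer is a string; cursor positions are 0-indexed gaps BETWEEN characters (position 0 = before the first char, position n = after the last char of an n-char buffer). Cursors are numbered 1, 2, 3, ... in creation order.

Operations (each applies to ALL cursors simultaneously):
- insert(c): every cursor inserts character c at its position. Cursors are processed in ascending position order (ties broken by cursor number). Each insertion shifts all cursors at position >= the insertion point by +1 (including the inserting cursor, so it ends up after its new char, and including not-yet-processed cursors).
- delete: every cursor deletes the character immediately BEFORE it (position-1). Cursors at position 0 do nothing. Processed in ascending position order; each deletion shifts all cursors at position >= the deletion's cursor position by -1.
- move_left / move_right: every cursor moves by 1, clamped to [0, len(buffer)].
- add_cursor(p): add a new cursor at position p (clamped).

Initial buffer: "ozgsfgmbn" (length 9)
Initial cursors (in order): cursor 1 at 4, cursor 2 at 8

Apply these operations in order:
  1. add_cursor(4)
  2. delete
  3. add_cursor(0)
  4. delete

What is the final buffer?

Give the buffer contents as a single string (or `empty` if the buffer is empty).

After op 1 (add_cursor(4)): buffer="ozgsfgmbn" (len 9), cursors c1@4 c3@4 c2@8, authorship .........
After op 2 (delete): buffer="ozfgmn" (len 6), cursors c1@2 c3@2 c2@5, authorship ......
After op 3 (add_cursor(0)): buffer="ozfgmn" (len 6), cursors c4@0 c1@2 c3@2 c2@5, authorship ......
After op 4 (delete): buffer="fgn" (len 3), cursors c1@0 c3@0 c4@0 c2@2, authorship ...

Answer: fgn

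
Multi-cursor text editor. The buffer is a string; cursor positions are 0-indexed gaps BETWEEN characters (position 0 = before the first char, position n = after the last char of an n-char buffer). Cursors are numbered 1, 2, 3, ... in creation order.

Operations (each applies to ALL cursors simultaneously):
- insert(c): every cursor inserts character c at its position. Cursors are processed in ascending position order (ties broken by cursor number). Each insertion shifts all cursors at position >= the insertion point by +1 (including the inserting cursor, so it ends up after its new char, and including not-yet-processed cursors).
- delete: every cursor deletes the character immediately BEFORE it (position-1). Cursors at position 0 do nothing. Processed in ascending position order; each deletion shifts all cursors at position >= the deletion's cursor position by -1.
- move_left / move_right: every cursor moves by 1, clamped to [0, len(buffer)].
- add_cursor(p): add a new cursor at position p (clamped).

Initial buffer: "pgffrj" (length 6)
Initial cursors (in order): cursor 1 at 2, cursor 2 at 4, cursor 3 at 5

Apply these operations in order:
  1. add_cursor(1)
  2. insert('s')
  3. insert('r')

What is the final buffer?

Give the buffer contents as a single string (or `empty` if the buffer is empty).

Answer: psrgsrffsrrsrj

Derivation:
After op 1 (add_cursor(1)): buffer="pgffrj" (len 6), cursors c4@1 c1@2 c2@4 c3@5, authorship ......
After op 2 (insert('s')): buffer="psgsffsrsj" (len 10), cursors c4@2 c1@4 c2@7 c3@9, authorship .4.1..2.3.
After op 3 (insert('r')): buffer="psrgsrffsrrsrj" (len 14), cursors c4@3 c1@6 c2@10 c3@13, authorship .44.11..22.33.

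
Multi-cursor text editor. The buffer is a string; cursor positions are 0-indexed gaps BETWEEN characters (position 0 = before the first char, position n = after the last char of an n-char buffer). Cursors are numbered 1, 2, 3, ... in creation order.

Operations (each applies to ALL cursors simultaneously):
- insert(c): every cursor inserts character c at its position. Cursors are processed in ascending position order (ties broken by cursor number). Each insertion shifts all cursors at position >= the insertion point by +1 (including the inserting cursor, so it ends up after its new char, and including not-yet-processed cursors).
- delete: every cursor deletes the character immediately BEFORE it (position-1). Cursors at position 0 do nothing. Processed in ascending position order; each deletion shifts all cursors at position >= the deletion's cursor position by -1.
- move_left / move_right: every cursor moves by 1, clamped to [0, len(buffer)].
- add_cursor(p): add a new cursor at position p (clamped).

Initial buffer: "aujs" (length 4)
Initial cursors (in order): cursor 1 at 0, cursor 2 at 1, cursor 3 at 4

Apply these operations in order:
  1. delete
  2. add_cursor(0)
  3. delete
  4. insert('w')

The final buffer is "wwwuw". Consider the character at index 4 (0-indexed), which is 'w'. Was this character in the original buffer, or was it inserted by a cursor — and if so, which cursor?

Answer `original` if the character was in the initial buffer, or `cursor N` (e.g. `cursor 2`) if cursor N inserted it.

Answer: cursor 3

Derivation:
After op 1 (delete): buffer="uj" (len 2), cursors c1@0 c2@0 c3@2, authorship ..
After op 2 (add_cursor(0)): buffer="uj" (len 2), cursors c1@0 c2@0 c4@0 c3@2, authorship ..
After op 3 (delete): buffer="u" (len 1), cursors c1@0 c2@0 c4@0 c3@1, authorship .
After op 4 (insert('w')): buffer="wwwuw" (len 5), cursors c1@3 c2@3 c4@3 c3@5, authorship 124.3
Authorship (.=original, N=cursor N): 1 2 4 . 3
Index 4: author = 3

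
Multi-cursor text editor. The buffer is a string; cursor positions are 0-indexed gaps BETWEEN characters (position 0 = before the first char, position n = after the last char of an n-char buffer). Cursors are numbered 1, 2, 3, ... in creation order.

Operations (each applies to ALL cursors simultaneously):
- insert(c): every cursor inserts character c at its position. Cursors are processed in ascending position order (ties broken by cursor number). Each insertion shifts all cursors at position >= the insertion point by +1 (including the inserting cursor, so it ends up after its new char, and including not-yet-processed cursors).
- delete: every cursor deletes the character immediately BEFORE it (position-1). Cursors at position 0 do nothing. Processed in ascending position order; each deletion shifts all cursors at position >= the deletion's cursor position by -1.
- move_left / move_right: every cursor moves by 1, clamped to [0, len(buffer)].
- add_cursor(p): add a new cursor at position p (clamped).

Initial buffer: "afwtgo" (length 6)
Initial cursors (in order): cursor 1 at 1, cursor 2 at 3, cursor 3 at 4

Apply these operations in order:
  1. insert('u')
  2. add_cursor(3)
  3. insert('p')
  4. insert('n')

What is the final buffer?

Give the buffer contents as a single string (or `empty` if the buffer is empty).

After op 1 (insert('u')): buffer="aufwutugo" (len 9), cursors c1@2 c2@5 c3@7, authorship .1..2.3..
After op 2 (add_cursor(3)): buffer="aufwutugo" (len 9), cursors c1@2 c4@3 c2@5 c3@7, authorship .1..2.3..
After op 3 (insert('p')): buffer="aupfpwuptupgo" (len 13), cursors c1@3 c4@5 c2@8 c3@11, authorship .11.4.22.33..
After op 4 (insert('n')): buffer="aupnfpnwupntupngo" (len 17), cursors c1@4 c4@7 c2@11 c3@15, authorship .111.44.222.333..

Answer: aupnfpnwupntupngo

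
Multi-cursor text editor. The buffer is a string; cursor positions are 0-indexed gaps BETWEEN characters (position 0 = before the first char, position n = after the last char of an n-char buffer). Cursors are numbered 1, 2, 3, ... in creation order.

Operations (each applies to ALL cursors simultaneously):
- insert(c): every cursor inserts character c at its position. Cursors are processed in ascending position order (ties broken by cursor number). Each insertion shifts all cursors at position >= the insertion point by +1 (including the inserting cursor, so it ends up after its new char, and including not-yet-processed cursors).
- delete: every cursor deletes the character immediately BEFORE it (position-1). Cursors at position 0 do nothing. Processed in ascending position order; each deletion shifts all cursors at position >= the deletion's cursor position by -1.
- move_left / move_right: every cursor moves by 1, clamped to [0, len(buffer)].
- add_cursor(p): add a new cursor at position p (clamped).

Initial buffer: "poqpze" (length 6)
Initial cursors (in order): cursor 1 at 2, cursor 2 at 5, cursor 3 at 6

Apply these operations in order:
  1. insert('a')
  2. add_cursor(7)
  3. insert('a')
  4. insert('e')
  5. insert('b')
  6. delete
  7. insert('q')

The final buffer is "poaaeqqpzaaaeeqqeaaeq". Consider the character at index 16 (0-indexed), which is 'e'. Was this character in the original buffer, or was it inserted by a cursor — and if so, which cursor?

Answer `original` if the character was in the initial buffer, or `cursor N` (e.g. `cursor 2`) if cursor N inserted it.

After op 1 (insert('a')): buffer="poaqpzaea" (len 9), cursors c1@3 c2@7 c3@9, authorship ..1...2.3
After op 2 (add_cursor(7)): buffer="poaqpzaea" (len 9), cursors c1@3 c2@7 c4@7 c3@9, authorship ..1...2.3
After op 3 (insert('a')): buffer="poaaqpzaaaeaa" (len 13), cursors c1@4 c2@10 c4@10 c3@13, authorship ..11...224.33
After op 4 (insert('e')): buffer="poaaeqpzaaaeeeaae" (len 17), cursors c1@5 c2@13 c4@13 c3@17, authorship ..111...22424.333
After op 5 (insert('b')): buffer="poaaebqpzaaaeebbeaaeb" (len 21), cursors c1@6 c2@16 c4@16 c3@21, authorship ..1111...2242424.3333
After op 6 (delete): buffer="poaaeqpzaaaeeeaae" (len 17), cursors c1@5 c2@13 c4@13 c3@17, authorship ..111...22424.333
After op 7 (insert('q')): buffer="poaaeqqpzaaaeeqqeaaeq" (len 21), cursors c1@6 c2@16 c4@16 c3@21, authorship ..1111...2242424.3333
Authorship (.=original, N=cursor N): . . 1 1 1 1 . . . 2 2 4 2 4 2 4 . 3 3 3 3
Index 16: author = original

Answer: original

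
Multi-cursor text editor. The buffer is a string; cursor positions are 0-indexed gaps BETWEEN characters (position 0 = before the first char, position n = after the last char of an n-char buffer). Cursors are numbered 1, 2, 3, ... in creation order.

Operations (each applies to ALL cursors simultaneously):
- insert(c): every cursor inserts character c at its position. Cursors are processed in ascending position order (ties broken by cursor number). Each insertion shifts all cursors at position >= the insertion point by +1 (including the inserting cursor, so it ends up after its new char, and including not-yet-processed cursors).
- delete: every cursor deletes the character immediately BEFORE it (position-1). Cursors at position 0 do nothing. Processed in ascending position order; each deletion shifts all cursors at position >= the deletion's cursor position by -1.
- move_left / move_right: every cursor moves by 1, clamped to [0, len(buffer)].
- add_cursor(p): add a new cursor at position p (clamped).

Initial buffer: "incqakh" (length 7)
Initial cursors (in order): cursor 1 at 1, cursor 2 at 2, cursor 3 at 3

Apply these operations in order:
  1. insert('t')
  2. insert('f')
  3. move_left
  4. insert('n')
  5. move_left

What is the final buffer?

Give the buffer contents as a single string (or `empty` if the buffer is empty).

After op 1 (insert('t')): buffer="itntctqakh" (len 10), cursors c1@2 c2@4 c3@6, authorship .1.2.3....
After op 2 (insert('f')): buffer="itfntfctfqakh" (len 13), cursors c1@3 c2@6 c3@9, authorship .11.22.33....
After op 3 (move_left): buffer="itfntfctfqakh" (len 13), cursors c1@2 c2@5 c3@8, authorship .11.22.33....
After op 4 (insert('n')): buffer="itnfntnfctnfqakh" (len 16), cursors c1@3 c2@7 c3@11, authorship .111.222.333....
After op 5 (move_left): buffer="itnfntnfctnfqakh" (len 16), cursors c1@2 c2@6 c3@10, authorship .111.222.333....

Answer: itnfntnfctnfqakh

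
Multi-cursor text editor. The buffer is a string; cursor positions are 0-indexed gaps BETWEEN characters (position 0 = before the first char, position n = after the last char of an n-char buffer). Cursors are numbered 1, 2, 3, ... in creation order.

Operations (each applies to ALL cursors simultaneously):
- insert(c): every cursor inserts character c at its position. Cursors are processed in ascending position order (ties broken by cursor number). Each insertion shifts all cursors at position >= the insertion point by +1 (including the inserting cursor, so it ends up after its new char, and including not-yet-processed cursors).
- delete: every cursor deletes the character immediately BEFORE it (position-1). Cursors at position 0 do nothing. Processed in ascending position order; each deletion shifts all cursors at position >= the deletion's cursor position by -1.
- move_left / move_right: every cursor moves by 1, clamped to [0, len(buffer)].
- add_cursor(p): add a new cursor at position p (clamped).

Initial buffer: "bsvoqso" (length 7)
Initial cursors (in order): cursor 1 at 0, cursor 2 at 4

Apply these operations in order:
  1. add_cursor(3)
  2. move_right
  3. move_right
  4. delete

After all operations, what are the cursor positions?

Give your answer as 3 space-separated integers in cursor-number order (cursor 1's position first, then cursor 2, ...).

After op 1 (add_cursor(3)): buffer="bsvoqso" (len 7), cursors c1@0 c3@3 c2@4, authorship .......
After op 2 (move_right): buffer="bsvoqso" (len 7), cursors c1@1 c3@4 c2@5, authorship .......
After op 3 (move_right): buffer="bsvoqso" (len 7), cursors c1@2 c3@5 c2@6, authorship .......
After op 4 (delete): buffer="bvoo" (len 4), cursors c1@1 c2@3 c3@3, authorship ....

Answer: 1 3 3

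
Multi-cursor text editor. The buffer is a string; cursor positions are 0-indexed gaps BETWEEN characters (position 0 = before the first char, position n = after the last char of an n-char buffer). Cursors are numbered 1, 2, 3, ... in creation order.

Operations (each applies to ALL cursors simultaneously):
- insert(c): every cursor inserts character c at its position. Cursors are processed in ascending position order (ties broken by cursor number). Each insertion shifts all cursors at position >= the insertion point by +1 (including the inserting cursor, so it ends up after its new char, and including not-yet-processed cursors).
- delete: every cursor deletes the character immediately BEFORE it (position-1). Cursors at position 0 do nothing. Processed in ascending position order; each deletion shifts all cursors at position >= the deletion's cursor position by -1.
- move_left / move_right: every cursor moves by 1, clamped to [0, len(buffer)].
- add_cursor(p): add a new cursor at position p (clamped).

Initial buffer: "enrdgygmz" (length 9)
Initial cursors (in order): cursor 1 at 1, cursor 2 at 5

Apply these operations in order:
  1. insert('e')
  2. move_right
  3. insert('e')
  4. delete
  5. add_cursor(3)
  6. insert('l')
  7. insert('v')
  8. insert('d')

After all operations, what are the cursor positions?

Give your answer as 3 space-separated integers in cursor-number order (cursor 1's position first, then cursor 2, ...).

Answer: 9 17 9

Derivation:
After op 1 (insert('e')): buffer="eenrdgeygmz" (len 11), cursors c1@2 c2@7, authorship .1....2....
After op 2 (move_right): buffer="eenrdgeygmz" (len 11), cursors c1@3 c2@8, authorship .1....2....
After op 3 (insert('e')): buffer="eenerdgeyegmz" (len 13), cursors c1@4 c2@10, authorship .1.1...2.2...
After op 4 (delete): buffer="eenrdgeygmz" (len 11), cursors c1@3 c2@8, authorship .1....2....
After op 5 (add_cursor(3)): buffer="eenrdgeygmz" (len 11), cursors c1@3 c3@3 c2@8, authorship .1....2....
After op 6 (insert('l')): buffer="eenllrdgeylgmz" (len 14), cursors c1@5 c3@5 c2@11, authorship .1.13...2.2...
After op 7 (insert('v')): buffer="eenllvvrdgeylvgmz" (len 17), cursors c1@7 c3@7 c2@14, authorship .1.1313...2.22...
After op 8 (insert('d')): buffer="eenllvvddrdgeylvdgmz" (len 20), cursors c1@9 c3@9 c2@17, authorship .1.131313...2.222...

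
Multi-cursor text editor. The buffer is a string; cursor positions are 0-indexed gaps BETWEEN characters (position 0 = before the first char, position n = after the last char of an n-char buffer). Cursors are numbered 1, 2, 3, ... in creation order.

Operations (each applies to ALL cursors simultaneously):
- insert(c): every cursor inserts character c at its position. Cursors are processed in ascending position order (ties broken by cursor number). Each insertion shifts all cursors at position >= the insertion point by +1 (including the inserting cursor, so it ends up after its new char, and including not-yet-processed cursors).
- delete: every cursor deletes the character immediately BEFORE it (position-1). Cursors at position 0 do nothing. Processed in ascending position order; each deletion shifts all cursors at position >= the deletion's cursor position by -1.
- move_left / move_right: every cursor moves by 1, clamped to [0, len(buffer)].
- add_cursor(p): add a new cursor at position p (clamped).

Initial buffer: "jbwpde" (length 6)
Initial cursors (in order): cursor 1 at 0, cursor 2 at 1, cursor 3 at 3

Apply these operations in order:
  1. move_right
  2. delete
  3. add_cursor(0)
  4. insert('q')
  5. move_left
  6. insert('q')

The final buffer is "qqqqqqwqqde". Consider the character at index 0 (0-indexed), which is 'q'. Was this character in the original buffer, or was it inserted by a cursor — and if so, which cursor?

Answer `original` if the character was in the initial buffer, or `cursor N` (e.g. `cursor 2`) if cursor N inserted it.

Answer: cursor 1

Derivation:
After op 1 (move_right): buffer="jbwpde" (len 6), cursors c1@1 c2@2 c3@4, authorship ......
After op 2 (delete): buffer="wde" (len 3), cursors c1@0 c2@0 c3@1, authorship ...
After op 3 (add_cursor(0)): buffer="wde" (len 3), cursors c1@0 c2@0 c4@0 c3@1, authorship ...
After op 4 (insert('q')): buffer="qqqwqde" (len 7), cursors c1@3 c2@3 c4@3 c3@5, authorship 124.3..
After op 5 (move_left): buffer="qqqwqde" (len 7), cursors c1@2 c2@2 c4@2 c3@4, authorship 124.3..
After op 6 (insert('q')): buffer="qqqqqqwqqde" (len 11), cursors c1@5 c2@5 c4@5 c3@8, authorship 121244.33..
Authorship (.=original, N=cursor N): 1 2 1 2 4 4 . 3 3 . .
Index 0: author = 1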